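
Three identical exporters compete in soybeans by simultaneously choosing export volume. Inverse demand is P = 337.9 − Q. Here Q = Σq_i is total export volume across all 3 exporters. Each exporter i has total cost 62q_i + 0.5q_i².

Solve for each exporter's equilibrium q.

A representative exporter's profit is π_i = q_i(337.9 − Q) − 62q_i − 0.5q_i², with Q = q_i + Σ_{j≠i} q_j.
First-order condition: 275.9 − 3q_i − Σ_{j≠i} q_j = 0.
In a symmetric equilibrium every exporter chooses the same q, so Σ_{j≠i} q_j = 2q. The condition becomes 275.9 − 5q = 0, giving q = 275.9/5 = 55.18.

55.18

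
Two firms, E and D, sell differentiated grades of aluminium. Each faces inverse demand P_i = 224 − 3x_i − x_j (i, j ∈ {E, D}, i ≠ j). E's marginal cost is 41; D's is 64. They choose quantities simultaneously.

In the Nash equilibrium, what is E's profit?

2154.72

Firm E's profit: π = x_E(224 − 3x_E − x_D) − 41x_E.
∂π/∂x_E = 183 − 6x_E − x_D = 0 ⇒ x_E = 30.5 − (1/6)x_D.
Similarly x_D = 80/3 − (1/6)x_E.
Substituting the second reaction function into the first: x_E = 30.5 − (1/6)(80/3 − (1/6)x_E), which gives (35/36)x_E = 469/18 ⇒ x_E = 26.8.
Then x_D = 80/3 − (1/6)·26.8 = 22.2.
P_E = 224 − 3·26.8 − 22.2 = 121.4.
Profit = (121.4 − 41)·26.8 = 2154.72.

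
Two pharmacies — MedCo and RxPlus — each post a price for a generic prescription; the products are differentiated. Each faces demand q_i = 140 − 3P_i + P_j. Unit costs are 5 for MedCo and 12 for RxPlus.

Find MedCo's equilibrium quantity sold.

79.8

MedCo's profit: π = (P_{MedCo} − 5)(140 − 3P_{MedCo} + P_{RxPlus}).
∂π/∂P_{MedCo} = 155 − 6P_{MedCo} + P_{RxPlus} = 0 ⇒ P_{MedCo} = 155/6 + (1/6)P_{RxPlus}.
Similarly P_{RxPlus} = 88/3 + (1/6)P_{MedCo}.
Solving the two reaction functions simultaneously: (1 − (1/6)(1/6))P_{MedCo} = 155/6 + (1/6)·(88/3), so (35/36)P_{MedCo} = 553/18 and P_{MedCo} = 31.6.
Then P_{RxPlus} = 88/3 + (1/6)·31.6 = 34.6.
q_{MedCo} = 140 − 3·31.6 + 34.6 = 79.8.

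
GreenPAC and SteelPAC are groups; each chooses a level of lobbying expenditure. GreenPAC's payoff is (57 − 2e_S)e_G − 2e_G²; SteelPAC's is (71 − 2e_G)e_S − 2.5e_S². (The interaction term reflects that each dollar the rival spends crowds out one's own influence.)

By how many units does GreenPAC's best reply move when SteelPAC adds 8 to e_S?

-4

Expanding GreenPAC's payoff: 57e_G − 2e_Se_G − 2e_G².
∂π/∂e_G = 57 − 2e_S − 4e_G = 0, so e_G = 14.25 − 0.5e_S.
The reaction-function slope is −0.5, so an 8-unit rise in e_S moves e_G by −0.5 × 8 = −4. GreenPAC's best response falls — the actions are strategic substitutes.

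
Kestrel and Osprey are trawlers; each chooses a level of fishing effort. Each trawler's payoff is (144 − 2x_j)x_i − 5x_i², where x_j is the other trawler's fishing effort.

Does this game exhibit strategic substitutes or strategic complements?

strategic substitutes

Kestrel's payoff is (144 − 2x_O)x_K − 5x_K².
∂π/∂x_K = 144 − 2x_O − 10x_K = 0, so x_K = 14.4 − 0.2x_O.
The best-response slope dx_K/dx_O = −0.2 < 0: the reaction function is downward-sloping, so the choices are strategic substitutes.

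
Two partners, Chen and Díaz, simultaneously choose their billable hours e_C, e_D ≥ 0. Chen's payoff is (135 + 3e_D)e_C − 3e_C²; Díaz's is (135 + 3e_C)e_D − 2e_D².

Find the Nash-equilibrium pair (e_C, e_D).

63, 81

Expanding Chen's payoff: 135e_C + 3e_De_C − 3e_C².
∂π/∂e_C = 135 + 3e_D − 6e_C = 0, so e_C = 22.5 + 0.5e_D.
Likewise for Díaz: e_D = 33.75 + 0.75e_C.
Solving the two reaction functions simultaneously: (1 − (0.5)(0.75))e_C = 22.5 + 0.5·33.75, so 0.625e_C = 39.375 and e_C = 63.
Then e_D = 33.75 + 0.75·63 = 81.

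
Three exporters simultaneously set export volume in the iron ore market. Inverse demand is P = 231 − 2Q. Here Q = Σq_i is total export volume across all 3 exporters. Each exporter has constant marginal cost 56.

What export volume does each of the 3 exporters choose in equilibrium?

A representative exporter's profit is π_i = q_i(231 − 2Q) − 56q_i, with Q = q_i + Σ_{j≠i} q_j.
First-order condition: 175 − 4q_i − 2Σ_{j≠i} q_j = 0.
With identical exporters, set every q_j = q: then 175 − 4q − 4q = 0, i.e. q = 175/8 = 21.875.

21.875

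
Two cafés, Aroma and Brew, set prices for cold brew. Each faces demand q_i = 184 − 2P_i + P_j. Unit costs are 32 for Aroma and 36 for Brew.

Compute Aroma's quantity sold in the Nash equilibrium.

102.4

Aroma's profit: π = (P_{Aroma} − 32)(184 − 2P_{Aroma} + P_{Brew}).
∂π/∂P_{Aroma} = 248 − 4P_{Aroma} + P_{Brew} = 0 ⇒ P_{Aroma} = 62 + 0.25P_{Brew}.
Similarly P_{Brew} = 64 + 0.25P_{Aroma}.
Plugging P_{Brew} into Aroma's best response: P_{Aroma} = 62 + 0.25(64 + 0.25P_{Aroma}) ⇒ 0.9375P_{Aroma} = 78, so P_{Aroma} = 83.2.
Then P_{Brew} = 64 + 0.25·83.2 = 84.8.
q_{Aroma} = 184 − 2·83.2 + 84.8 = 102.4.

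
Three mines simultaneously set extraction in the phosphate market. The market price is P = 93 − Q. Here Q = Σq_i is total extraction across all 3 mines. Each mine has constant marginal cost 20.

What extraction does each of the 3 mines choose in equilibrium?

A representative mine's profit is π_i = q_i(93 − Q) − 20q_i, with Q = q_i + Σ_{j≠i} q_j.
First-order condition: 73 − 2q_i − Σ_{j≠i} q_j = 0.
With identical mines, set every q_j = q: then 73 − 2q − 2q = 0, i.e. q = 73/4 = 18.25.

18.25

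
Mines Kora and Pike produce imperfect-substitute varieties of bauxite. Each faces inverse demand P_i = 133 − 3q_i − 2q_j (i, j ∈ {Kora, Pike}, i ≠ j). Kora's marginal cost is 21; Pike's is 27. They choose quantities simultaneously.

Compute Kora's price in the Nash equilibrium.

64.125

Mine Kora's profit: π = q_{Kora}(133 − 3q_{Kora} − 2q_{Pike}) − 21q_{Kora}.
∂π/∂q_{Kora} = 112 − 6q_{Kora} − 2q_{Pike} = 0 ⇒ q_{Kora} = 56/3 − (1/3)q_{Pike}.
Similarly q_{Pike} = 53/3 − (1/3)q_{Kora}.
Substituting the second reaction function into the first: q_{Kora} = 56/3 − (1/3)(53/3 − (1/3)q_{Kora}), which gives (8/9)q_{Kora} = 115/9 ⇒ q_{Kora} = 14.375.
Then q_{Pike} = 53/3 − (1/3)·14.375 = 12.875.
P_{Kora} = 133 − 3·14.375 − 2·12.875 = 64.125.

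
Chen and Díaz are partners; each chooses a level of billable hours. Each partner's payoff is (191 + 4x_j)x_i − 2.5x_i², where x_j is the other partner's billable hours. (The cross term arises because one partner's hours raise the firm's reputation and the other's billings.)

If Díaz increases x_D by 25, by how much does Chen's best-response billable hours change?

Chen's payoff is (191 + 4x_D)x_C − 2.5x_C².
∂π/∂x_C = 191 + 4x_D − 5x_C = 0, so x_C = 38.2 + 0.8x_D.
The reaction-function slope is 0.8, so a 25-unit rise in x_D moves x_C by 0.8 × 25 = 20. Chen's best response rises — the actions are strategic complements.

20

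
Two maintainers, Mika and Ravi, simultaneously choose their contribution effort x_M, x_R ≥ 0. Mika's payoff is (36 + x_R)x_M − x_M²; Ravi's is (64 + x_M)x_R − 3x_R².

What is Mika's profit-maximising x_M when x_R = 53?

44.5

Expanding Mika's payoff: 36x_M + x_Rx_M − x_M².
∂π/∂x_M = 36 + x_R − 2x_M = 0, so x_M = 18 + 0.5x_R.
At x_R = 53: x_M = 18 + 0.5·53 = 44.5.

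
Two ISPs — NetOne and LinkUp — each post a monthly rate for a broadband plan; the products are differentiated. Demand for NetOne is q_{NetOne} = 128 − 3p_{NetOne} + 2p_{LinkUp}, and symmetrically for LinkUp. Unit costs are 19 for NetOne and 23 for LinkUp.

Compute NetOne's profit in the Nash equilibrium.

2352

NetOne's profit: π = (p_{NetOne} − 19)(128 − 3p_{NetOne} + 2p_{LinkUp}).
∂π/∂p_{NetOne} = 185 − 6p_{NetOne} + 2p_{LinkUp} = 0 ⇒ p_{NetOne} = 185/6 + (1/3)p_{LinkUp}.
Similarly p_{LinkUp} = 197/6 + (1/3)p_{NetOne}.
Plugging p_{LinkUp} into NetOne's best response: p_{NetOne} = 185/6 + (1/3)(197/6 + (1/3)p_{NetOne}) ⇒ (8/9)p_{NetOne} = 376/9, so p_{NetOne} = 47.
Then p_{LinkUp} = 197/6 + (1/3)·47 = 48.5.
q_{NetOne} = 128 − 3·47 + 2·48.5 = 84.
Profit = (47 − 19)·84 = 2352.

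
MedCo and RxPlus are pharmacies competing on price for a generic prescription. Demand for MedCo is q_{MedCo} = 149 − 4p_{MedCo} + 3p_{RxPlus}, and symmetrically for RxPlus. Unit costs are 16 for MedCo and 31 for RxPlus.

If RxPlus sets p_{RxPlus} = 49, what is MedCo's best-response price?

MedCo's profit: π = (p_{MedCo} − 16)(149 − 4p_{MedCo} + 3p_{RxPlus}).
∂π/∂p_{MedCo} = 213 − 8p_{MedCo} + 3p_{RxPlus} = 0 ⇒ p_{MedCo} = 26.625 + 0.375p_{RxPlus}.
At p_{RxPlus} = 49: p_{MedCo} = 26.625 + 0.375·49 = 45.

45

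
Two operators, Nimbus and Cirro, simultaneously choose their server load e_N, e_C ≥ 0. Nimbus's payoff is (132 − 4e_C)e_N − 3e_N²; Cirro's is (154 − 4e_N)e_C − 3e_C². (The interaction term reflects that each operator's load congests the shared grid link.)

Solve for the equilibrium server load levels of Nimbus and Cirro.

Expanding Nimbus's payoff: 132e_N − 4e_Ce_N − 3e_N².
∂π/∂e_N = 132 − 4e_C − 6e_N = 0, so e_N = 22 − (2/3)e_C.
Likewise for Cirro: e_C = 77/3 − (2/3)e_N.
Plugging e_C into Nimbus's best response: e_N = 22 − (2/3)(77/3 − (2/3)e_N) ⇒ (5/9)e_N = 44/9, so e_N = 8.8.
Then e_C = 77/3 − (2/3)·8.8 = 19.8.

8.8, 19.8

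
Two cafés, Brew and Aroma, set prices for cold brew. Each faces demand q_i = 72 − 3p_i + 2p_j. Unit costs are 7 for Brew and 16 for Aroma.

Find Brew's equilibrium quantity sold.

Brew's profit: π = (p_{Brew} − 7)(72 − 3p_{Brew} + 2p_{Aroma}).
∂π/∂p_{Brew} = 93 − 6p_{Brew} + 2p_{Aroma} = 0 ⇒ p_{Brew} = 15.5 + (1/3)p_{Aroma}.
Similarly p_{Aroma} = 20 + (1/3)p_{Brew}.
Solving the two reaction functions simultaneously: (1 − (1/3)(1/3))p_{Brew} = 15.5 + (1/3)·20, so (8/9)p_{Brew} = 133/6 and p_{Brew} = 24.9375.
Then p_{Aroma} = 20 + (1/3)·24.9375 = 28.3125.
q_{Brew} = 72 − 3·24.9375 + 2·28.3125 = 53.8125.

53.8125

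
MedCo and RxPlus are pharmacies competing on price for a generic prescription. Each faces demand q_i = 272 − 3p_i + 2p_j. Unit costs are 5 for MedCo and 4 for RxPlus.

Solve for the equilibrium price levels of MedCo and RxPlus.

71.5625, 71.1875

MedCo's profit: π = (p_{MedCo} − 5)(272 − 3p_{MedCo} + 2p_{RxPlus}).
∂π/∂p_{MedCo} = 287 − 6p_{MedCo} + 2p_{RxPlus} = 0 ⇒ p_{MedCo} = 287/6 + (1/3)p_{RxPlus}.
Similarly p_{RxPlus} = 142/3 + (1/3)p_{MedCo}.
Substituting the second reaction function into the first: p_{MedCo} = 287/6 + (1/3)(142/3 + (1/3)p_{MedCo}), which gives (8/9)p_{MedCo} = 1145/18 ⇒ p_{MedCo} = 71.5625.
Then p_{RxPlus} = 142/3 + (1/3)·71.5625 = 71.1875.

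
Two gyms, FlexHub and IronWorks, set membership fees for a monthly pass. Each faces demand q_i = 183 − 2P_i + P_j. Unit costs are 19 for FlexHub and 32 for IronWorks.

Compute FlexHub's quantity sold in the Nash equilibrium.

112.8

FlexHub's profit: π = (P_{FlexHub} − 19)(183 − 2P_{FlexHub} + P_{IronWorks}).
∂π/∂P_{FlexHub} = 221 − 4P_{FlexHub} + P_{IronWorks} = 0 ⇒ P_{FlexHub} = 55.25 + 0.25P_{IronWorks}.
Similarly P_{IronWorks} = 61.75 + 0.25P_{FlexHub}.
Solving the two reaction functions simultaneously: (1 − (0.25)(0.25))P_{FlexHub} = 55.25 + 0.25·61.75, so 0.9375P_{FlexHub} = 70.6875 and P_{FlexHub} = 75.4.
Then P_{IronWorks} = 61.75 + 0.25·75.4 = 80.6.
q_{FlexHub} = 183 − 2·75.4 + 80.6 = 112.8.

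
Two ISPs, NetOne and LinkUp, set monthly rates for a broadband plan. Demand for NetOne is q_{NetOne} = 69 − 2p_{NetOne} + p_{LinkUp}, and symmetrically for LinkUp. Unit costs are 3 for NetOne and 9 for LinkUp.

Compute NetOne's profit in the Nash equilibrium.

NetOne's profit: π = (p_{NetOne} − 3)(69 − 2p_{NetOne} + p_{LinkUp}).
∂π/∂p_{NetOne} = 75 − 4p_{NetOne} + p_{LinkUp} = 0 ⇒ p_{NetOne} = 18.75 + 0.25p_{LinkUp}.
Similarly p_{LinkUp} = 21.75 + 0.25p_{NetOne}.
Solving the two reaction functions simultaneously: (1 − (0.25)(0.25))p_{NetOne} = 18.75 + 0.25·21.75, so 0.9375p_{NetOne} = 24.1875 and p_{NetOne} = 25.8.
Then p_{LinkUp} = 21.75 + 0.25·25.8 = 28.2.
q_{NetOne} = 69 − 2·25.8 + 28.2 = 45.6.
Profit = (25.8 − 3)·45.6 = 1039.68.

1039.68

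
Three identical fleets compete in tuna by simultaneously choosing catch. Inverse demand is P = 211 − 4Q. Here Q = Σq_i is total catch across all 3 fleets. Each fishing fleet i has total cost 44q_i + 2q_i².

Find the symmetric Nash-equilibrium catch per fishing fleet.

A representative fishing fleet's profit is π_i = q_i(211 − 4Q) − 44q_i − 2q_i², with Q = q_i + Σ_{j≠i} q_j.
First-order condition: 167 − 12q_i − 4Σ_{j≠i} q_j = 0.
In a symmetric equilibrium every fishing fleet chooses the same q, so Σ_{j≠i} q_j = 2q. The condition becomes 167 − 20q = 0, giving q = 167/20 = 8.35.

8.35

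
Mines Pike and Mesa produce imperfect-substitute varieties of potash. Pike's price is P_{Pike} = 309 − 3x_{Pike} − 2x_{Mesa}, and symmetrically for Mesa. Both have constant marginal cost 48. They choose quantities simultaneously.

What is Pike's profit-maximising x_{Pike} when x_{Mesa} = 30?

33.5

Mine Pike's profit: π = x_{Pike}(309 − 3x_{Pike} − 2x_{Mesa}) − 48x_{Pike}.
∂π/∂x_{Pike} = 261 − 6x_{Pike} − 2x_{Mesa} = 0 ⇒ x_{Pike} = 43.5 − (1/3)x_{Mesa}.
At x_{Mesa} = 30: x_{Pike} = 43.5 − (1/3)·30 = 33.5.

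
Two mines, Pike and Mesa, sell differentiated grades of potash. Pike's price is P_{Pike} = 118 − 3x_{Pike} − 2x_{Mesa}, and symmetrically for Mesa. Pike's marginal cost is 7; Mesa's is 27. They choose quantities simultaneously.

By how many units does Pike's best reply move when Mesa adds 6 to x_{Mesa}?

Mine Pike's profit: π = x_{Pike}(118 − 3x_{Pike} − 2x_{Mesa}) − 7x_{Pike}.
∂π/∂x_{Pike} = 111 − 6x_{Pike} − 2x_{Mesa} = 0 ⇒ x_{Pike} = 18.5 − (1/3)x_{Mesa}.
The reaction-function slope is −1/3, so a 6-unit rise in x_{Mesa} moves x_{Pike} by −1/3 × 6 = −2. Pike's best response falls — the actions are strategic substitutes.

-2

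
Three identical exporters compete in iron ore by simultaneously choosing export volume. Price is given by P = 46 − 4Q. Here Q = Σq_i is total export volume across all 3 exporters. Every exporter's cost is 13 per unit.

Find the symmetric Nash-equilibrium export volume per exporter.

A representative exporter's profit is π_i = q_i(46 − 4Q) − 13q_i, with Q = q_i + Σ_{j≠i} q_j.
First-order condition: 33 − 8q_i − 4Σ_{j≠i} q_j = 0.
Imposing symmetry (q_j = q for all j) turns Σ_{j≠i} q_j into 2q, so 33 = 16q and q = 2.0625.

2.0625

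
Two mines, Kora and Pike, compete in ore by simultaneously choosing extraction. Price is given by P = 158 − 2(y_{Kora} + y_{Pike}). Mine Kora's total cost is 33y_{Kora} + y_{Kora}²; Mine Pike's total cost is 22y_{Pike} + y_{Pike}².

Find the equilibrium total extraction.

Mine Kora's profit: π = y_{Kora}(158 − 2(y_{Kora} + y_{Pike})) − 33y_{Kora} − y_{Kora}².
∂π/∂y_{Kora} = 125 − 6y_{Kora} − 2y_{Pike} = 0, so y_{Kora} = 125/6 − (1/3)y_{Pike}.
By the same steps for Pike: y_{Pike} = 68/3 − (1/3)y_{Kora}.
Plugging y_{Pike} into Kora's best response: y_{Kora} = 125/6 − (1/3)(68/3 − (1/3)y_{Kora}) ⇒ (8/9)y_{Kora} = 239/18, so y_{Kora} = 14.9375.
Then y_{Pike} = 68/3 − (1/3)·14.9375 = 17.6875.
Total extraction: 14.9375 + 17.6875 = 32.625.

32.625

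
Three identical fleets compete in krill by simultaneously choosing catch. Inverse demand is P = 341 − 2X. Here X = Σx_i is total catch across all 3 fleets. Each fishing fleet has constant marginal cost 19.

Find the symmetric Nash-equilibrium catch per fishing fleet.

A representative fishing fleet's profit is π_i = x_i(341 − 2X) − 19x_i, with X = x_i + Σ_{j≠i} x_j.
First-order condition: 322 − 4x_i − 2Σ_{j≠i} x_j = 0.
In a symmetric equilibrium every fishing fleet chooses the same x, so Σ_{j≠i} x_j = 2x. The condition becomes 322 − 8x = 0, giving x = 322/8 = 40.25.

40.25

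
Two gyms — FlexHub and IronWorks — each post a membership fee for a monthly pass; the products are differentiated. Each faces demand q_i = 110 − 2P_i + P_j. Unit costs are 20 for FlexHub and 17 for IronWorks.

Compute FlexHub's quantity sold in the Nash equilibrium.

FlexHub's profit: π = (P_{FlexHub} − 20)(110 − 2P_{FlexHub} + P_{IronWorks}).
∂π/∂P_{FlexHub} = 150 − 4P_{FlexHub} + P_{IronWorks} = 0 ⇒ P_{FlexHub} = 37.5 + 0.25P_{IronWorks}.
Similarly P_{IronWorks} = 36 + 0.25P_{FlexHub}.
Plugging P_{IronWorks} into FlexHub's best response: P_{FlexHub} = 37.5 + 0.25(36 + 0.25P_{FlexHub}) ⇒ 0.9375P_{FlexHub} = 46.5, so P_{FlexHub} = 49.6.
Then P_{IronWorks} = 36 + 0.25·49.6 = 48.4.
q_{FlexHub} = 110 − 2·49.6 + 48.4 = 59.2.

59.2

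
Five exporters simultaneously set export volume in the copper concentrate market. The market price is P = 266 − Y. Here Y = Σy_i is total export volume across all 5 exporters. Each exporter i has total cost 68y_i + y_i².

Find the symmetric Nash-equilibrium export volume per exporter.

A representative exporter's profit is π_i = y_i(266 − Y) − 68y_i − y_i², with Y = y_i + Σ_{j≠i} y_j.
First-order condition: 198 − 4y_i − Σ_{j≠i} y_j = 0.
In a symmetric equilibrium every exporter chooses the same y, so Σ_{j≠i} y_j = 4y. The condition becomes 198 − 8y = 0, giving y = 198/8 = 24.75.

24.75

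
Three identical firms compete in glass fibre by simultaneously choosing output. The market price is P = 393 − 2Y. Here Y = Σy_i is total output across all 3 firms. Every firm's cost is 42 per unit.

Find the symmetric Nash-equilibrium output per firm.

43.875

A representative firm's profit is π_i = y_i(393 − 2Y) − 42y_i, with Y = y_i + Σ_{j≠i} y_j.
First-order condition: 351 − 4y_i − 2Σ_{j≠i} y_j = 0.
In a symmetric equilibrium every firm chooses the same y, so Σ_{j≠i} y_j = 2y. The condition becomes 351 − 8y = 0, giving y = 351/8 = 43.875.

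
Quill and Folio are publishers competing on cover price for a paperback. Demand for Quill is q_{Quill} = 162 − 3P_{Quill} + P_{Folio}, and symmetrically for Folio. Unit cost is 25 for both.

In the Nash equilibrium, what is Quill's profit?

1505.28

Quill's profit: π = (P_{Quill} − 25)(162 − 3P_{Quill} + P_{Folio}).
∂π/∂P_{Quill} = 237 − 6P_{Quill} + P_{Folio} = 0 ⇒ P_{Quill} = 39.5 + (1/6)P_{Folio}.
The game is symmetric, so in equilibrium P_{Folio} = P_{Quill}: the reaction function gives (5/6)P_{Quill} = 39.5, hence P_{Quill} = 47.4.
q_{Quill} = 162 − 3·47.4 + 47.4 = 67.2.
Profit = (47.4 − 25)·67.2 = 1505.28.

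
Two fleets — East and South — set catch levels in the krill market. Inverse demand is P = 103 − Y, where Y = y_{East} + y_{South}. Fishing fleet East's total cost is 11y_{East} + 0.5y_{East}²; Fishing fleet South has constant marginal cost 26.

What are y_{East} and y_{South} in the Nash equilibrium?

Fishing fleet East's profit: π = y_{East}(103 − (y_{East} + y_{South})) − 11y_{East} − 0.5y_{East}².
∂π/∂y_{East} = 92 − 3y_{East} − y_{South} = 0, so y_{East} = 92/3 − (1/3)y_{South}.
For South: ∂π/∂y_{South} = 77 − 2y_{South} − y_{East} = 0 ⇒ y_{South} = 38.5 − 0.5y_{East}.
Solving the two reaction functions simultaneously: (1 − (−1/3)(−0.5))y_{East} = 92/3 − (1/3)·38.5, so (5/6)y_{East} = 107/6 and y_{East} = 21.4.
Then y_{South} = 38.5 − 0.5·21.4 = 27.8.

21.4, 27.8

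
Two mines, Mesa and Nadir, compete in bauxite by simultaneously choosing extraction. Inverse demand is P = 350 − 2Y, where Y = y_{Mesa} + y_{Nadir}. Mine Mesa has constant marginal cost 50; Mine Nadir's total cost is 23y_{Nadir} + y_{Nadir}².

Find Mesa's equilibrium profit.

Mine Mesa's profit: π = y_{Mesa}(350 − 2(y_{Mesa} + y_{Nadir})) − 50y_{Mesa}.
∂π/∂y_{Mesa} = 300 − 4y_{Mesa} − 2y_{Nadir} = 0, so y_{Mesa} = 75 − 0.5y_{Nadir}.
For Nadir: ∂π/∂y_{Nadir} = 327 − 6y_{Nadir} − 2y_{Mesa} = 0 ⇒ y_{Nadir} = 54.5 − (1/3)y_{Mesa}.
Solving the two reaction functions simultaneously: (1 − (−0.5)(−1/3))y_{Mesa} = 75 − 0.5·54.5, so (5/6)y_{Mesa} = 47.75 and y_{Mesa} = 57.3.
Then y_{Nadir} = 54.5 − (1/3)·57.3 = 35.4.
Price P = 350 − 2·92.7 = 164.6.
Mesa's profit: (164.6 − 50)·57.3 = 6566.58.

6566.58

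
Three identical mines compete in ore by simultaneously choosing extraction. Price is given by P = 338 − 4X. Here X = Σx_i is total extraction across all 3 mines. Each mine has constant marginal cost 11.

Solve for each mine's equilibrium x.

20.4375

A representative mine's profit is π_i = x_i(338 − 4X) − 11x_i, with X = x_i + Σ_{j≠i} x_j.
First-order condition: 327 − 8x_i − 4Σ_{j≠i} x_j = 0.
With identical mines, set every x_j = x: then 327 − 8x − 8x = 0, i.e. x = 327/16 = 20.4375.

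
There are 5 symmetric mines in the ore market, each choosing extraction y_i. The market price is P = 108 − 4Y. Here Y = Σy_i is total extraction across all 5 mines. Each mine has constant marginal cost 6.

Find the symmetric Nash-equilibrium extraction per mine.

4.25

A representative mine's profit is π_i = y_i(108 − 4Y) − 6y_i, with Y = y_i + Σ_{j≠i} y_j.
First-order condition: 102 − 8y_i − 4Σ_{j≠i} y_j = 0.
Imposing symmetry (y_j = y for all j) turns Σ_{j≠i} y_j into 4y, so 102 = 24y and y = 4.25.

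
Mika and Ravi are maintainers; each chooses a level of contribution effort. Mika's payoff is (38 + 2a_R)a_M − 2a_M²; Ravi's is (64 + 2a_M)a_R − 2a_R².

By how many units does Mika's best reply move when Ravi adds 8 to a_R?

Expanding Mika's payoff: 38a_M + 2a_Ra_M − 2a_M².
∂π/∂a_M = 38 + 2a_R − 4a_M = 0, so a_M = 9.5 + 0.5a_R.
The reaction-function slope is 0.5, so an 8-unit rise in a_R moves a_M by 0.5 × 8 = 4. Mika's best response rises — the actions are strategic complements.

4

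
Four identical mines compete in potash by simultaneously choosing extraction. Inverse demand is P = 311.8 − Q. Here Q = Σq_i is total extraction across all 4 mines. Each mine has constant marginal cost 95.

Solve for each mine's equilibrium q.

A representative mine's profit is π_i = q_i(311.8 − Q) − 95q_i, with Q = q_i + Σ_{j≠i} q_j.
First-order condition: 216.8 − 2q_i − Σ_{j≠i} q_j = 0.
With identical mines, set every q_j = q: then 216.8 − 2q − 3q = 0, i.e. q = 216.8/5 = 43.36.

43.36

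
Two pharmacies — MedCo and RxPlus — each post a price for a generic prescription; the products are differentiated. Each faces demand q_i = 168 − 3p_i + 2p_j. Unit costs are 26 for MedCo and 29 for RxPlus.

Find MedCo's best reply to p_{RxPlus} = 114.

79

MedCo's profit: π = (p_{MedCo} − 26)(168 − 3p_{MedCo} + 2p_{RxPlus}).
∂π/∂p_{MedCo} = 246 − 6p_{MedCo} + 2p_{RxPlus} = 0 ⇒ p_{MedCo} = 41 + (1/3)p_{RxPlus}.
At p_{RxPlus} = 114: p_{MedCo} = 41 + (1/3)·114 = 79.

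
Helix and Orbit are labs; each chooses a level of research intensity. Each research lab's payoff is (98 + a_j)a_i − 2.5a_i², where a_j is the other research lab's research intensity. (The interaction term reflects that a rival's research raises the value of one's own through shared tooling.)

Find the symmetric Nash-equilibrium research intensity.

24.5

Helix's payoff is (98 + a_O)a_H − 2.5a_H².
∂π/∂a_H = 98 + a_O − 5a_H = 0, so a_H = 19.6 + 0.2a_O.
Setting a_H = a_O in the reaction function: a_H = 19.6 + 0.2a_H, so a_H = 19.6 / 0.8 = 24.5.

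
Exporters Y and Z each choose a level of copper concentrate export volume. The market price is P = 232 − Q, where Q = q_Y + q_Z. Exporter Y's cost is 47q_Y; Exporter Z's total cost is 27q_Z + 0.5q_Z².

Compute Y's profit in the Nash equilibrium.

4900

Exporter Y's profit: π = q_Y(232 − (q_Y + q_Z)) − 47q_Y.
∂π/∂q_Y = 185 − 2q_Y − q_Z = 0, so q_Y = 92.5 − 0.5q_Z.
For Z: ∂π/∂q_Z = 205 − 3q_Z − q_Y = 0 ⇒ q_Z = 205/3 − (1/3)q_Y.
Substituting the second reaction function into the first: q_Y = 92.5 − 0.5(205/3 − (1/3)q_Y), which gives (5/6)q_Y = 175/3 ⇒ q_Y = 70.
Then q_Z = 205/3 − (1/3)·70 = 45.
Price P = 232 − 115 = 117.
Y's profit: (117 − 47)·70 = 4900.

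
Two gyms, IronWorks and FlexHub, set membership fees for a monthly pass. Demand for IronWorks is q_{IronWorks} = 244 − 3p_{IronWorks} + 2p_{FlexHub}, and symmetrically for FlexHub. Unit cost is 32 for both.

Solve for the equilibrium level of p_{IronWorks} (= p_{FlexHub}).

IronWorks's profit: π = (p_{IronWorks} − 32)(244 − 3p_{IronWorks} + 2p_{FlexHub}).
∂π/∂p_{IronWorks} = 340 − 6p_{IronWorks} + 2p_{FlexHub} = 0 ⇒ p_{IronWorks} = 170/3 + (1/3)p_{FlexHub}.
The game is symmetric, so in equilibrium p_{FlexHub} = p_{IronWorks}: the reaction function gives (2/3)p_{IronWorks} = 170/3, hence p_{IronWorks} = 85.

85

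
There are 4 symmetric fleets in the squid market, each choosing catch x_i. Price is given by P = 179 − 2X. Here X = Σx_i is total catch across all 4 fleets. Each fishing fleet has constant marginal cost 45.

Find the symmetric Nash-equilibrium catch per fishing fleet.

13.4

A representative fishing fleet's profit is π_i = x_i(179 − 2X) − 45x_i, with X = x_i + Σ_{j≠i} x_j.
First-order condition: 134 − 4x_i − 2Σ_{j≠i} x_j = 0.
Imposing symmetry (x_j = x for all j) turns Σ_{j≠i} x_j into 3x, so 134 = 10x and x = 13.4.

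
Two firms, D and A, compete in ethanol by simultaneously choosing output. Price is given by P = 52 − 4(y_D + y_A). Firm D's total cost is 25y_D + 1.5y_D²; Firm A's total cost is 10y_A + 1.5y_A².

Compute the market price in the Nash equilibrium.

33.6

Firm D's profit: π = y_D(52 − 4(y_D + y_A)) − 25y_D − 1.5y_D².
∂π/∂y_D = 27 − 11y_D − 4y_A = 0, so y_D = 27/11 − (4/11)y_A.
By the same steps for A: y_A = 42/11 − (4/11)y_D.
Substituting the second reaction function into the first: y_D = 27/11 − (4/11)(42/11 − (4/11)y_D), which gives (105/121)y_D = 129/121 ⇒ y_D = 43/35.
Then y_A = 42/11 − (4/11)·(43/35) = 118/35.
Equilibrium price: P = 52 − 4·4.6 = 33.6.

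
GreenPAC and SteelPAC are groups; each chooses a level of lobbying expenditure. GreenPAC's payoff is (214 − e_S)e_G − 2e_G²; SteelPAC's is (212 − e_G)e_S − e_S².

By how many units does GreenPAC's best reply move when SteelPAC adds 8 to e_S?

-2

Expanding GreenPAC's payoff: 214e_G − e_Se_G − 2e_G².
∂π/∂e_G = 214 − e_S − 4e_G = 0, so e_G = 53.5 − 0.25e_S.
The reaction-function slope is −0.25, so an 8-unit rise in e_S moves e_G by −0.25 × 8 = −2. GreenPAC's best response falls — the actions are strategic substitutes.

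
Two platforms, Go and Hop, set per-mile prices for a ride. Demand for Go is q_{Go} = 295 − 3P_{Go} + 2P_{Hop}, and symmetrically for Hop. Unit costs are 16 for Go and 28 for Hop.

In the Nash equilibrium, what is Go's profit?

15552

Go's profit: π = (P_{Go} − 16)(295 − 3P_{Go} + 2P_{Hop}).
∂π/∂P_{Go} = 343 − 6P_{Go} + 2P_{Hop} = 0 ⇒ P_{Go} = 343/6 + (1/3)P_{Hop}.
Similarly P_{Hop} = 379/6 + (1/3)P_{Go}.
Plugging P_{Hop} into Go's best response: P_{Go} = 343/6 + (1/3)(379/6 + (1/3)P_{Go}) ⇒ (8/9)P_{Go} = 704/9, so P_{Go} = 88.
Then P_{Hop} = 379/6 + (1/3)·88 = 92.5.
q_{Go} = 295 − 3·88 + 2·92.5 = 216.
Profit = (88 − 16)·216 = 15552.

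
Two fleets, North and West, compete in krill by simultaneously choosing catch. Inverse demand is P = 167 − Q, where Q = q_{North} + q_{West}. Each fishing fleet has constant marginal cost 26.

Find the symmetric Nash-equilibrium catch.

Fishing fleet North's profit: π = q_{North}(167 − (q_{North} + q_{West})) − 26q_{North}.
∂π/∂q_{North} = 141 − 2q_{North} − q_{West} = 0, so q_{North} = 70.5 − 0.5q_{West}.
Setting q_{North} = q_{West} in the reaction function: q_{North} = 70.5 − 0.5q_{North}, so q_{North} = 70.5 / 1.5 = 47.

47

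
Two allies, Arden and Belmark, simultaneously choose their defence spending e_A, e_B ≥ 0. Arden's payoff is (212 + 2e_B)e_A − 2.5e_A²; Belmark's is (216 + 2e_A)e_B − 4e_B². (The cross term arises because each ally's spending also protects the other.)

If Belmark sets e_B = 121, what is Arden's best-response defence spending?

Expanding Arden's payoff: 212e_A + 2e_Be_A − 2.5e_A².
∂π/∂e_A = 212 + 2e_B − 5e_A = 0, so e_A = 42.4 + 0.4e_B.
At e_B = 121: e_A = 42.4 + 0.4·121 = 90.8.

90.8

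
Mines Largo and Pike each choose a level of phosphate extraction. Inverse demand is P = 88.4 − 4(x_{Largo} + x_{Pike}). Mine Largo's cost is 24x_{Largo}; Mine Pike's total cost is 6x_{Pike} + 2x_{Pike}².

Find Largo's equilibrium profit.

Mine Largo's profit: π = x_{Largo}(88.4 − 4(x_{Largo} + x_{Pike})) − 24x_{Largo}.
∂π/∂x_{Largo} = 64.4 − 8x_{Largo} − 4x_{Pike} = 0, so x_{Largo} = 8.05 − 0.5x_{Pike}.
For Pike: ∂π/∂x_{Pike} = 82.4 − 12x_{Pike} − 4x_{Largo} = 0 ⇒ x_{Pike} = 103/15 − (1/3)x_{Largo}.
Solving the two reaction functions simultaneously: (1 − (−0.5)(−1/3))x_{Largo} = 8.05 − 0.5·(103/15), so (5/6)x_{Largo} = 277/60 and x_{Largo} = 5.54.
Then x_{Pike} = 103/15 − (1/3)·5.54 = 5.02.
Price P = 88.4 − 4·10.56 = 46.16.
Largo's profit: (46.16 − 24)·5.54 = 122.7664.

122.7664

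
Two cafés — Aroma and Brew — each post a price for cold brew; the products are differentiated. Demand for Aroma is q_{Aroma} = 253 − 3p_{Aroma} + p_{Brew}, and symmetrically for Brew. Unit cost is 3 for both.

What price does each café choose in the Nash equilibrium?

Aroma's profit: π = (p_{Aroma} − 3)(253 − 3p_{Aroma} + p_{Brew}).
∂π/∂p_{Aroma} = 262 − 6p_{Aroma} + p_{Brew} = 0 ⇒ p_{Aroma} = 131/3 + (1/6)p_{Brew}.
The game is symmetric, so in equilibrium p_{Brew} = p_{Aroma}: the reaction function gives (5/6)p_{Aroma} = 131/3, hence p_{Aroma} = 52.4.

52.4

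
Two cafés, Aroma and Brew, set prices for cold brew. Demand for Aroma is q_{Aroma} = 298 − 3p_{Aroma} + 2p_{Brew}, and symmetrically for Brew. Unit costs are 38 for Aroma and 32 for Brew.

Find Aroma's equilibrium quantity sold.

Aroma's profit: π = (p_{Aroma} − 38)(298 − 3p_{Aroma} + 2p_{Brew}).
∂π/∂p_{Aroma} = 412 − 6p_{Aroma} + 2p_{Brew} = 0 ⇒ p_{Aroma} = 206/3 + (1/3)p_{Brew}.
Similarly p_{Brew} = 197/3 + (1/3)p_{Aroma}.
Solving the two reaction functions simultaneously: (1 − (1/3)(1/3))p_{Aroma} = 206/3 + (1/3)·(197/3), so (8/9)p_{Aroma} = 815/9 and p_{Aroma} = 101.875.
Then p_{Brew} = 197/3 + (1/3)·101.875 = 99.625.
q_{Aroma} = 298 − 3·101.875 + 2·99.625 = 191.625.

191.625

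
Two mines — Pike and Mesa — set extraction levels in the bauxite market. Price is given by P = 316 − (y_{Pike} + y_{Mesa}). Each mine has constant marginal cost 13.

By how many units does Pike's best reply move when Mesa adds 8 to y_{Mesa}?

-4

Mine Pike's profit: π = y_{Pike}(316 − (y_{Pike} + y_{Mesa})) − 13y_{Pike}.
∂π/∂y_{Pike} = 303 − 2y_{Pike} − y_{Mesa} = 0, so y_{Pike} = 151.5 − 0.5y_{Mesa}.
The reaction-function slope is −0.5, so an 8-unit rise in y_{Mesa} moves y_{Pike} by −0.5 × 8 = −4. Pike's best response falls — the actions are strategic substitutes.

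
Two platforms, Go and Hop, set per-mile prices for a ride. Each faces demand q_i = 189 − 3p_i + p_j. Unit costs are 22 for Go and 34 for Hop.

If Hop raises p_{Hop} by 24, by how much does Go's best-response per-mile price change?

4

Go's profit: π = (p_{Go} − 22)(189 − 3p_{Go} + p_{Hop}).
∂π/∂p_{Go} = 255 − 6p_{Go} + p_{Hop} = 0 ⇒ p_{Go} = 42.5 + (1/6)p_{Hop}.
The reaction-function slope is 1/6, so a 24-unit rise in p_{Hop} moves p_{Go} by 1/6 × 24 = 4. Go's best response rises — the actions are strategic complements.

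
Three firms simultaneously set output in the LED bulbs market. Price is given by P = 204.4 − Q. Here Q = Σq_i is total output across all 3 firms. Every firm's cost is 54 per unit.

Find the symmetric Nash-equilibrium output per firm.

37.6

A representative firm's profit is π_i = q_i(204.4 − Q) − 54q_i, with Q = q_i + Σ_{j≠i} q_j.
First-order condition: 150.4 − 2q_i − Σ_{j≠i} q_j = 0.
In a symmetric equilibrium every firm chooses the same q, so Σ_{j≠i} q_j = 2q. The condition becomes 150.4 − 4q = 0, giving q = 150.4/4 = 37.6.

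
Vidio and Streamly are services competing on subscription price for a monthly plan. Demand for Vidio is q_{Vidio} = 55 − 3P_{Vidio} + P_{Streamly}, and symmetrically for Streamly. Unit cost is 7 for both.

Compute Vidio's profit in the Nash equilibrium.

Vidio's profit: π = (P_{Vidio} − 7)(55 − 3P_{Vidio} + P_{Streamly}).
∂π/∂P_{Vidio} = 76 − 6P_{Vidio} + P_{Streamly} = 0 ⇒ P_{Vidio} = 38/3 + (1/6)P_{Streamly}.
By symmetry P_{Streamly} = P_{Vidio}; substituting into the reaction function, (5/6)P_{Vidio} = 38/3 and P_{Vidio} = 15.2.
q_{Vidio} = 55 − 3·15.2 + 15.2 = 24.6.
Profit = (15.2 − 7)·24.6 = 201.72.

201.72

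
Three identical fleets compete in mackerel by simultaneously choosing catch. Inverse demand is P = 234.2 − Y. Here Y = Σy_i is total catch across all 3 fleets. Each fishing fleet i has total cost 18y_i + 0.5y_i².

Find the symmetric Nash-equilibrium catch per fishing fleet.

43.24

A representative fishing fleet's profit is π_i = y_i(234.2 − Y) − 18y_i − 0.5y_i², with Y = y_i + Σ_{j≠i} y_j.
First-order condition: 216.2 − 3y_i − Σ_{j≠i} y_j = 0.
With identical fishing fleets, set every y_j = y: then 216.2 − 3y − 2y = 0, i.e. y = 216.2/5 = 43.24.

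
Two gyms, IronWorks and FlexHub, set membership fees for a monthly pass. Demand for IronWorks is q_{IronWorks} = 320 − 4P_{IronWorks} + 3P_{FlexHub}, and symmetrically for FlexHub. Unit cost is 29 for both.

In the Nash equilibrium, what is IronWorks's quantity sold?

232.8

IronWorks's profit: π = (P_{IronWorks} − 29)(320 − 4P_{IronWorks} + 3P_{FlexHub}).
∂π/∂P_{IronWorks} = 436 − 8P_{IronWorks} + 3P_{FlexHub} = 0 ⇒ P_{IronWorks} = 54.5 + 0.375P_{FlexHub}.
Setting P_{IronWorks} = P_{FlexHub} in the reaction function: P_{IronWorks} = 54.5 + 0.375P_{IronWorks}, so P_{IronWorks} = 54.5 / 0.625 = 87.2.
q_{IronWorks} = 320 − 4·87.2 + 3·87.2 = 232.8.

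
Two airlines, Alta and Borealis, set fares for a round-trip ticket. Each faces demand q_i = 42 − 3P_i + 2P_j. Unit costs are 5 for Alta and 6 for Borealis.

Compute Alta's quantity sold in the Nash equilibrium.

28.3125

Alta's profit: π = (P_{Alta} − 5)(42 − 3P_{Alta} + 2P_{Borealis}).
∂π/∂P_{Alta} = 57 − 6P_{Alta} + 2P_{Borealis} = 0 ⇒ P_{Alta} = 9.5 + (1/3)P_{Borealis}.
Similarly P_{Borealis} = 10 + (1/3)P_{Alta}.
Substituting the second reaction function into the first: P_{Alta} = 9.5 + (1/3)(10 + (1/3)P_{Alta}), which gives (8/9)P_{Alta} = 77/6 ⇒ P_{Alta} = 14.4375.
Then P_{Borealis} = 10 + (1/3)·14.4375 = 14.8125.
q_{Alta} = 42 − 3·14.4375 + 2·14.8125 = 28.3125.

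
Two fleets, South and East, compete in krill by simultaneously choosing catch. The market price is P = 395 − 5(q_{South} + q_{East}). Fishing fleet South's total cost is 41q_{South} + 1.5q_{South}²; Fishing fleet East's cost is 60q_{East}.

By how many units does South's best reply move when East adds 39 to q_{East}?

Fishing fleet South's profit: π = q_{South}(395 − 5(q_{South} + q_{East})) − 41q_{South} − 1.5q_{South}².
∂π/∂q_{South} = 354 − 13q_{South} − 5q_{East} = 0, so q_{South} = 354/13 − (5/13)q_{East}.
The reaction-function slope is −5/13, so a 39-unit rise in q_{East} moves q_{South} by −5/13 × 39 = −15. South's best response falls — the actions are strategic substitutes.

-15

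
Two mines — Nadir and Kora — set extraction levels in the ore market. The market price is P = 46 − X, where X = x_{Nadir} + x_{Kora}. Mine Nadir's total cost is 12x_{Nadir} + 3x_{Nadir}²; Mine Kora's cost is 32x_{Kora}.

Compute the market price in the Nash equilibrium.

Mine Nadir's profit: π = x_{Nadir}(46 − (x_{Nadir} + x_{Kora})) − 12x_{Nadir} − 3x_{Nadir}².
∂π/∂x_{Nadir} = 34 − 8x_{Nadir} − x_{Kora} = 0, so x_{Nadir} = 4.25 − 0.125x_{Kora}.
For Kora: ∂π/∂x_{Kora} = 14 − 2x_{Kora} − x_{Nadir} = 0 ⇒ x_{Kora} = 7 − 0.5x_{Nadir}.
Plugging x_{Kora} into Nadir's best response: x_{Nadir} = 4.25 − 0.125(7 − 0.5x_{Nadir}) ⇒ 0.9375x_{Nadir} = 3.375, so x_{Nadir} = 3.6.
Then x_{Kora} = 7 − 0.5·3.6 = 5.2.
Equilibrium price: P = 46 − 8.8 = 37.2.

37.2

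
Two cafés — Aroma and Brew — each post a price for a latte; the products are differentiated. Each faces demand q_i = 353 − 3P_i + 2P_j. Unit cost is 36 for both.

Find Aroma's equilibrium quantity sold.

237.75

Aroma's profit: π = (P_{Aroma} − 36)(353 − 3P_{Aroma} + 2P_{Brew}).
∂π/∂P_{Aroma} = 461 − 6P_{Aroma} + 2P_{Brew} = 0 ⇒ P_{Aroma} = 461/6 + (1/3)P_{Brew}.
Setting P_{Aroma} = P_{Brew} in the reaction function: P_{Aroma} = 461/6 + (1/3)P_{Aroma}, so P_{Aroma} = (461/6) / (2/3) = 115.25.
q_{Aroma} = 353 − 3·115.25 + 2·115.25 = 237.75.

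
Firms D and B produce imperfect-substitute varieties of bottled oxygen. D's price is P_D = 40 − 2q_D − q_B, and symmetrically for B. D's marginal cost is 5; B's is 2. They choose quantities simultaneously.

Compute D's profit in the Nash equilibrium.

92.48

Firm D's profit: π = q_D(40 − 2q_D − q_B) − 5q_D.
∂π/∂q_D = 35 − 4q_D − q_B = 0 ⇒ q_D = 8.75 − 0.25q_B.
Similarly q_B = 9.5 − 0.25q_D.
Plugging q_B into D's best response: q_D = 8.75 − 0.25(9.5 − 0.25q_D) ⇒ 0.9375q_D = 6.375, so q_D = 6.8.
Then q_B = 9.5 − 0.25·6.8 = 7.8.
P_D = 40 − 2·6.8 − 7.8 = 18.6.
Profit = (18.6 − 5)·6.8 = 92.48.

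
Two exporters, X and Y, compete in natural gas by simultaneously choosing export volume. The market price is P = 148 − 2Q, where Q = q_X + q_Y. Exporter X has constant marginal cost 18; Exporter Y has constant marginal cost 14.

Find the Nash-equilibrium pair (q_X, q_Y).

21, 23

Exporter X's profit: π = q_X(148 − 2(q_X + q_Y)) − 18q_X.
∂π/∂q_X = 130 − 4q_X − 2q_Y = 0, so q_X = 32.5 − 0.5q_Y.
By the same steps for Y: q_Y = 33.5 − 0.5q_X.
Plugging q_Y into X's best response: q_X = 32.5 − 0.5(33.5 − 0.5q_X) ⇒ 0.75q_X = 15.75, so q_X = 21.
Then q_Y = 33.5 − 0.5·21 = 23.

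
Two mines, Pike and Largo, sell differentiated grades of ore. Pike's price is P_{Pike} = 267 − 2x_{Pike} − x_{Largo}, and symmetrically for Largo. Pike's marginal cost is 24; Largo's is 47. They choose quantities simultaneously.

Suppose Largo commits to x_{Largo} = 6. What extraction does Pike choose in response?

59.25

Mine Pike's profit: π = x_{Pike}(267 − 2x_{Pike} − x_{Largo}) − 24x_{Pike}.
∂π/∂x_{Pike} = 243 − 4x_{Pike} − x_{Largo} = 0 ⇒ x_{Pike} = 60.75 − 0.25x_{Largo}.
At x_{Largo} = 6: x_{Pike} = 60.75 − 0.25·6 = 59.25.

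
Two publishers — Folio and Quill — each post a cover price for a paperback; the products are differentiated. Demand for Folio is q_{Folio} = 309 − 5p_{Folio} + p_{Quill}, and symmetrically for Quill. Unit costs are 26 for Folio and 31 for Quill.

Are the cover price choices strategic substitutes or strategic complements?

strategic complements

Folio's profit: π = (p_{Folio} − 26)(309 − 5p_{Folio} + p_{Quill}).
∂π/∂p_{Folio} = 439 − 10p_{Folio} + p_{Quill} = 0 ⇒ p_{Folio} = 43.9 + 0.1p_{Quill}.
The best-response slope dp_{Folio}/dp_{Quill} = 0.1 > 0: the reaction function is upward-sloping, so the choices are strategic complements.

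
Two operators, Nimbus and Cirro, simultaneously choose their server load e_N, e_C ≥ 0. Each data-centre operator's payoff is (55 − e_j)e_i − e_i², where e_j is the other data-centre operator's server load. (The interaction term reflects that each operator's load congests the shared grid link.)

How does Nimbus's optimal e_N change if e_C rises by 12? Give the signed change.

Nimbus's payoff is (55 − e_C)e_N − e_N².
∂π/∂e_N = 55 − e_C − 2e_N = 0, so e_N = 27.5 − 0.5e_C.
The reaction-function slope is −0.5, so a 12-unit rise in e_C moves e_N by −0.5 × 12 = −6. Nimbus's best response falls — the actions are strategic substitutes.

-6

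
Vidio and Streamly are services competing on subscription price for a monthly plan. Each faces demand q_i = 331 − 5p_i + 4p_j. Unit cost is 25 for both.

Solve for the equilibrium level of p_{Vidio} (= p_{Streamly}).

76

Vidio's profit: π = (p_{Vidio} − 25)(331 − 5p_{Vidio} + 4p_{Streamly}).
∂π/∂p_{Vidio} = 456 − 10p_{Vidio} + 4p_{Streamly} = 0 ⇒ p_{Vidio} = 45.6 + 0.4p_{Streamly}.
Setting p_{Vidio} = p_{Streamly} in the reaction function: p_{Vidio} = 45.6 + 0.4p_{Vidio}, so p_{Vidio} = 45.6 / 0.6 = 76.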